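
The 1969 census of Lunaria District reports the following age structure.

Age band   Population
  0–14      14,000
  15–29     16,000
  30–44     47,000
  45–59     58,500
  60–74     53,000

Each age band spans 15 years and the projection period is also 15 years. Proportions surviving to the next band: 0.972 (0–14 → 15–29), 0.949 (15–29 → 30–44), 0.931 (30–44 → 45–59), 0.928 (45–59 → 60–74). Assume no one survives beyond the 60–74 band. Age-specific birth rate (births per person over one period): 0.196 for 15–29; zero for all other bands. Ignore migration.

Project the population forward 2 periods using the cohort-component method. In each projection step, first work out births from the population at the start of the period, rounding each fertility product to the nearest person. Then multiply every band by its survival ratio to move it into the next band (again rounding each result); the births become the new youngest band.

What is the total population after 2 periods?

73371

Period 1.
Births: 16000 × 0.196 = 3136
15–29: 14000 × 0.972 = 13608
30–44: 16000 × 0.949 = 15184
45–59: 47000 × 0.931 = 43757
60–74: 58500 × 0.928 = 54288
Population now: 0–14=3136, 15–29=13608, 30–44=15184, 45–59=43757, 60–74=54288
Period 2.
Births: 13608 × 0.196 = 2667
15–29: 3136 × 0.972 = 3048
30–44: 13608 × 0.949 = 12914
45–59: 15184 × 0.931 = 14136
60–74: 43757 × 0.928 = 40606
Population now: 0–14=2667, 15–29=3048, 30–44=12914, 45–59=14136, 60–74=40606
Total after period 2: 2667 + 3048 + 12914 + 14136 + 40606 = 73371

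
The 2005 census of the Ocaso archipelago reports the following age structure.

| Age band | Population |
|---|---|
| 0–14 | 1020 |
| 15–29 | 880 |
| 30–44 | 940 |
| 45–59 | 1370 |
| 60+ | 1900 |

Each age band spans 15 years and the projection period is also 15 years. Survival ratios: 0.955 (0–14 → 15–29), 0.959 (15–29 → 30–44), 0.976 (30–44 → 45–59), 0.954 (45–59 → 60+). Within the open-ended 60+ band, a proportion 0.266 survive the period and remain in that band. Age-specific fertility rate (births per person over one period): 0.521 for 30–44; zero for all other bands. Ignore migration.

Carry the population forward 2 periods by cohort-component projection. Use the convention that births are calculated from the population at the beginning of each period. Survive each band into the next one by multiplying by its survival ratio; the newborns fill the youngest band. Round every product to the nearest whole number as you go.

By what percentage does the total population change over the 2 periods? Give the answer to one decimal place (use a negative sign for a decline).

-34.2

Period 1:
Births: 940 * 0.521 = 490
15–29: 1020 * 0.955 = 974
30–44: 880 * 0.959 = 844
45–59: 940 * 0.976 = 917
60+: 1370 * 0.954 + 1900 * 0.266 = 1307 + 505 = 1812
End of period: [490, 974, 844, 917, 1812]
Period 2:
Births: 844 * 0.521 = 440
15–29: 490 * 0.955 = 468
30–44: 974 * 0.959 = 934
45–59: 844 * 0.976 = 824
60+: 917 * 0.954 + 1812 * 0.266 = 875 + 482 = 1357
End of period: [440, 468, 934, 824, 1357]
Total: 6110 → 4023; change = -2087; percentage change = -34.2%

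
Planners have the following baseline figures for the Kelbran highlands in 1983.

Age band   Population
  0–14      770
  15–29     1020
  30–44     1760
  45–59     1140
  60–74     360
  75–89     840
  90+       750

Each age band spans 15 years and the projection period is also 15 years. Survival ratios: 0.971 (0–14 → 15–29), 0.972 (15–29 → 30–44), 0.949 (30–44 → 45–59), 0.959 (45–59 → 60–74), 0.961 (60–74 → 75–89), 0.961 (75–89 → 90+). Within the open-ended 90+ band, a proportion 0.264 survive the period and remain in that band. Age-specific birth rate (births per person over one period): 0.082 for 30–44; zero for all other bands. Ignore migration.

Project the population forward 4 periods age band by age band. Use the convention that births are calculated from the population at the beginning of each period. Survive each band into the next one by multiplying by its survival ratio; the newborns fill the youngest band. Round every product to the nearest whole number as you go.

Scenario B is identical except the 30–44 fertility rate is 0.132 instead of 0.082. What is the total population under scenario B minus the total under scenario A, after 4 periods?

178

Period 1:
Births: 1760 * 0.082 = 144
15–29: 770 * 0.971 = 748
30–44: 1020 * 0.972 = 991
45–59: 1760 * 0.949 = 1670
60–74: 1140 * 0.959 = 1093
75–89: 360 * 0.961 = 346
90+: 840 * 0.961 + 750 * 0.264 = 807 + 198 = 1005
End of period: [144, 748, 991, 1670, 1093, 346, 1005]
Period 2:
Births: 991 * 0.082 = 81
15–29: 144 * 0.971 = 140
30–44: 748 * 0.972 = 727
45–59: 991 * 0.949 = 940
60–74: 1670 * 0.959 = 1602
75–89: 1093 * 0.961 = 1050
90+: 346 * 0.961 + 1005 * 0.264 = 333 + 265 = 598
End of period: [81, 140, 727, 940, 1602, 1050, 598]
Period 3:
Births: 727 * 0.082 = 60
15–29: 81 * 0.971 = 79
30–44: 140 * 0.972 = 136
45–59: 727 * 0.949 = 690
60–74: 940 * 0.959 = 901
75–89: 1602 * 0.961 = 1540
90+: 1050 * 0.961 + 598 * 0.264 = 1009 + 158 = 1167
End of period: [60, 79, 136, 690, 901, 1540, 1167]
Period 4:
Births: 136 * 0.082 = 11
15–29: 60 * 0.971 = 58
30–44: 79 * 0.972 = 77
45–59: 136 * 0.949 = 129
60–74: 690 * 0.959 = 662
75–89: 901 * 0.961 = 866
90+: 1540 * 0.961 + 1167 * 0.264 = 1480 + 308 = 1788
End of period: [11, 58, 77, 129, 662, 866, 1788]
Scenario A total after 4 periods: 3591
Scenario B projection —
Period 1:
Births: 1760 * 0.132 = 232
15–29: 770 * 0.971 = 748
30–44: 1020 * 0.972 = 991
45–59: 1760 * 0.949 = 1670
60–74: 1140 * 0.959 = 1093
75–89: 360 * 0.961 = 346
90+: 840 * 0.961 + 750 * 0.264 = 807 + 198 = 1005
End of period: [232, 748, 991, 1670, 1093, 346, 1005]
Period 2:
Births: 991 * 0.132 = 131
15–29: 232 * 0.971 = 225
30–44: 748 * 0.972 = 727
45–59: 991 * 0.949 = 940
60–74: 1670 * 0.959 = 1602
75–89: 1093 * 0.961 = 1050
90+: 346 * 0.961 + 1005 * 0.264 = 333 + 265 = 598
End of period: [131, 225, 727, 940, 1602, 1050, 598]
Period 3:
Births: 727 * 0.132 = 96
15–29: 131 * 0.971 = 127
30–44: 225 * 0.972 = 219
45–59: 727 * 0.949 = 690
60–74: 940 * 0.959 = 901
75–89: 1602 * 0.961 = 1540
90+: 1050 * 0.961 + 598 * 0.264 = 1009 + 158 = 1167
End of period: [96, 127, 219, 690, 901, 1540, 1167]
Period 4:
Births: 219 * 0.132 = 29
15–29: 96 * 0.971 = 93
30–44: 127 * 0.972 = 123
45–59: 219 * 0.949 = 208
60–74: 690 * 0.959 = 662
75–89: 901 * 0.961 = 866
90+: 1540 * 0.961 + 1167 * 0.264 = 1480 + 308 = 1788
End of period: [29, 93, 123, 208, 662, 866, 1788]
Scenario B total after 4 periods: 3769
Difference B − A = 3769 − 3591 = 178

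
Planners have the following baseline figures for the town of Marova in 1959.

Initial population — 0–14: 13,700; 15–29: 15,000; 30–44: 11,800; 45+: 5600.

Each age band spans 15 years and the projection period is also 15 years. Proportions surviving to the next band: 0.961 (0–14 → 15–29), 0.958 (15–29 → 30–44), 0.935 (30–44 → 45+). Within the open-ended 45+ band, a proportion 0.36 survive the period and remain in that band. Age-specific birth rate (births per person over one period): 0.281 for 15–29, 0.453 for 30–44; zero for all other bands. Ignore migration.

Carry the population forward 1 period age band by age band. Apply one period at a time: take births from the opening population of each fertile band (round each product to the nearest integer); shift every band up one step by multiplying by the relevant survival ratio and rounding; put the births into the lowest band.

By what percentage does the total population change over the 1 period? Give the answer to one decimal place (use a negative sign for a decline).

— Period 1 —
Births: 15000 * 0.281 = 4215, 11800 * 0.453 = 5345 — total 9560
15–29: 13700 * 0.961 = 13166
30–44: 15000 * 0.958 = 14370
45+: 11800 * 0.935 + 5600 * 0.36 = 11033 + 2016 = 13049
End of period: [9560, 13166, 14370, 13049]
Total: 46100 → 50145; change = 4045; percentage change = 8.8%

8.8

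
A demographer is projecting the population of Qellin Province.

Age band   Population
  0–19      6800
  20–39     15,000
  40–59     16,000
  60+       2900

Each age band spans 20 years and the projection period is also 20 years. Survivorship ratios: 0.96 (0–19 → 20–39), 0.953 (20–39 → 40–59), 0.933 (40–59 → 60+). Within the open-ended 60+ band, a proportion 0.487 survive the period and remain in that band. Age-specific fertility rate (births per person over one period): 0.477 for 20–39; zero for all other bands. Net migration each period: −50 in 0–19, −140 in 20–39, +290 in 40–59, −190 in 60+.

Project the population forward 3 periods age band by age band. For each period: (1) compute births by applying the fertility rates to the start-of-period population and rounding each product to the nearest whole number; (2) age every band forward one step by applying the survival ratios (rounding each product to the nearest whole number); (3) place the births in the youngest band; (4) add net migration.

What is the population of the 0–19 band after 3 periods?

3137

[period 1]
Births: 15000 × 0.477 = 7155
20–39: 6800 × 0.96 = 6528
40–59: 15000 × 0.953 = 14295
60+: 16000 × 0.933 + 2900 × 0.487 = 14928 + 1412 = 16340
Net migration: 0–19 − 50 → 7105; 20–39 − 140 → 6388; 40–59 + 290 → 14585; 60+ − 190 → 16150
Population now: 0–19=7105, 20–39=6388, 40–59=14585, 60+=16150
[period 2]
Births: 6388 × 0.477 = 3047
20–39: 7105 × 0.96 = 6821
40–59: 6388 × 0.953 = 6088
60+: 14585 × 0.933 + 16150 × 0.487 = 13608 + 7865 = 21473
Net migration: 0–19 − 50 → 2997; 20–39 − 140 → 6681; 40–59 + 290 → 6378; 60+ − 190 → 21283
Population now: 0–19=2997, 20–39=6681, 40–59=6378, 60+=21283
[period 3]
Births: 6681 × 0.477 = 3187
20–39: 2997 × 0.96 = 2877
40–59: 6681 × 0.953 = 6367
60+: 6378 × 0.933 + 21283 × 0.487 = 5951 + 10365 = 16316
Net migration: 0–19 − 50 → 3137; 20–39 − 140 → 2737; 40–59 + 290 → 6657; 60+ − 190 → 16126
Population now: 0–19=3137, 20–39=2737, 40–59=6657, 60+=16126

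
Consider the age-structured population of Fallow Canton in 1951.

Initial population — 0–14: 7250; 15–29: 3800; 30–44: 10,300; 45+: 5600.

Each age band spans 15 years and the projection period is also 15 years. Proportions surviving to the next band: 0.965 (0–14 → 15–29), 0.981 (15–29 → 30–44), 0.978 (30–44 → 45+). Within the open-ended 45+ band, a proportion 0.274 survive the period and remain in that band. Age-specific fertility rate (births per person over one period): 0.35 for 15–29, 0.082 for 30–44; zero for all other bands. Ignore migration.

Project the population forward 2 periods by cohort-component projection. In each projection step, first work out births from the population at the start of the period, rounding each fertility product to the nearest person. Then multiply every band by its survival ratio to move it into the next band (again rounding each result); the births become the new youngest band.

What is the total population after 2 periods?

18543

Numbering the bands 1..4 from youngest to oldest:
Period 1:
Births: 3800 * 0.35 = 1330, 10300 * 0.082 = 845 ⇒ total 2175
Band 2: 7250 * 0.965 = 6996
Band 3: 3800 * 0.981 = 3728
Band 4: 10300 * 0.978 + 5600 * 0.274 = 10073 + 1534 = 11607
→ [2175, 6996, 3728, 11607]
Period 2:
Births: 6996 * 0.35 = 2449, 3728 * 0.082 = 306 ⇒ total 2755
Band 2: 2175 * 0.965 = 2099
Band 3: 6996 * 0.981 = 6863
Band 4: 3728 * 0.978 + 11607 * 0.274 = 3646 + 3180 = 6826
→ [2755, 2099, 6863, 6826]
Total after period 2: 2755 + 2099 + 6863 + 6826 = 18543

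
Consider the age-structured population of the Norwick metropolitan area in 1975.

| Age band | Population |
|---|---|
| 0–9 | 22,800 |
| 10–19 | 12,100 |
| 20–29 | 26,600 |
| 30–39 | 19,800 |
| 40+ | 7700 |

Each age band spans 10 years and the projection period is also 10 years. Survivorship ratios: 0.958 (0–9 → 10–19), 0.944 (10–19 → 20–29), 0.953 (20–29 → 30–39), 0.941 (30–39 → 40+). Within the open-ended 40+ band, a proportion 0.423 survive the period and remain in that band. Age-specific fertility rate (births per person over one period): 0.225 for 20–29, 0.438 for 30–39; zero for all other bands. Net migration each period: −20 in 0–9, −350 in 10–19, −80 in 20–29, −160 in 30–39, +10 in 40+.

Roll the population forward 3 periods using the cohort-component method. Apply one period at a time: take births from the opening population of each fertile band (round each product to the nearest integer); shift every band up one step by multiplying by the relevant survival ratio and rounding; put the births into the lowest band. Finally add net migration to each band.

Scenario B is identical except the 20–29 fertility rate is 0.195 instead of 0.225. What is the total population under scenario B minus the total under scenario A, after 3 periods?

Let group 1 be 0–9 through group 5 = 40+.
Period 1.
Births: 26600 × 0.225 = 5985, 19800 × 0.438 = 8672 → 14657
Group 2: 22800 × 0.958 = 21842
Group 3: 12100 × 0.944 = 11422
Group 4: 26600 × 0.953 = 25350
Group 5: 19800 × 0.941 + 7700 × 0.423 = 18632 + 3257 = 21889
Net migration: Group 1 − 20 → 14637; Group 2 − 350 → 21492; Group 3 − 80 → 11342; Group 4 − 160 → 25190; Group 5 + 10 → 21899
Giving 14637 / 21492 / 11342 / 25190 / 21899.
Period 2.
Births: 11342 × 0.225 = 2552, 25190 × 0.438 = 11033 → 13585
Group 2: 14637 × 0.958 = 14022
Group 3: 21492 × 0.944 = 20288
Group 4: 11342 × 0.953 = 10809
Group 5: 25190 × 0.941 + 21899 × 0.423 = 23704 + 9263 = 32967
Net migration: Group 1 − 20 → 13565; Group 2 − 350 → 13672; Group 3 − 80 → 20208; Group 4 − 160 → 10649; Group 5 + 10 → 32977
Giving 13565 / 13672 / 20208 / 10649 / 32977.
Period 3.
Births: 20208 × 0.225 = 4547, 10649 × 0.438 = 4664 → 9211
Group 2: 13565 × 0.958 = 12995
Group 3: 13672 × 0.944 = 12906
Group 4: 20208 × 0.953 = 19258
Group 5: 10649 × 0.941 + 32977 × 0.423 = 10021 + 13949 = 23970
Net migration: Group 1 − 20 → 9191; Group 2 − 350 → 12645; Group 3 − 80 → 12826; Group 4 − 160 → 19098; Group 5 + 10 → 23980
Giving 9191 / 12645 / 12826 / 19098 / 23980.
Scenario A total after 3 periods: 77740
Scenario B projection —
Period 1.
Births: 26600 × 0.195 = 5187, 19800 × 0.438 = 8672 → 13859
Group 2: 22800 × 0.958 = 21842
Group 3: 12100 × 0.944 = 11422
Group 4: 26600 × 0.953 = 25350
Group 5: 19800 × 0.941 + 7700 × 0.423 = 18632 + 3257 = 21889
Net migration: Group 1 − 20 → 13839; Group 2 − 350 → 21492; Group 3 − 80 → 11342; Group 4 − 160 → 25190; Group 5 + 10 → 21899
Giving 13839 / 21492 / 11342 / 25190 / 21899.
Period 2.
Births: 11342 × 0.195 = 2212, 25190 × 0.438 = 11033 → 13245
Group 2: 13839 × 0.958 = 13258
Group 3: 21492 × 0.944 = 20288
Group 4: 11342 × 0.953 = 10809
Group 5: 25190 × 0.941 + 21899 × 0.423 = 23704 + 9263 = 32967
Net migration: Group 1 − 20 → 13225; Group 2 − 350 → 12908; Group 3 − 80 → 20208; Group 4 − 160 → 10649; Group 5 + 10 → 32977
Giving 13225 / 12908 / 20208 / 10649 / 32977.
Period 3.
Births: 20208 × 0.195 = 3941, 10649 × 0.438 = 4664 → 8605
Group 2: 13225 × 0.958 = 12670
Group 3: 12908 × 0.944 = 12185
Group 4: 20208 × 0.953 = 19258
Group 5: 10649 × 0.941 + 32977 × 0.423 = 10021 + 13949 = 23970
Net migration: Group 1 − 20 → 8585; Group 2 − 350 → 12320; Group 3 − 80 → 12105; Group 4 − 160 → 19098; Group 5 + 10 → 23980
Giving 8585 / 12320 / 12105 / 19098 / 23980.
Scenario B total after 3 periods: 76088
Difference B − A = 76088 − 77740 = -1652

-1652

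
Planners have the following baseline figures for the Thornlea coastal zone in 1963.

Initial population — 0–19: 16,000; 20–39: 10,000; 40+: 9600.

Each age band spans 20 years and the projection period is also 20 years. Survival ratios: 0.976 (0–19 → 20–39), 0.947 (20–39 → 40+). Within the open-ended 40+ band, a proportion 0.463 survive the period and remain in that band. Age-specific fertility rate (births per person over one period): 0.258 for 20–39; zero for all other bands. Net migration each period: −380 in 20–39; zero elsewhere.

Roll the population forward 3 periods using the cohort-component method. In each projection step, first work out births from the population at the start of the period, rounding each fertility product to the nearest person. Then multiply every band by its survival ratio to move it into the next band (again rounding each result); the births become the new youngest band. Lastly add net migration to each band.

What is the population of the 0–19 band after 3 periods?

552

Numbering the bands 1..3 from youngest to oldest:
Period 1.
Births: 10000 × 0.258 = 2580
Band 2: 16000 × 0.976 = 15616
Band 3: 10000 × 0.947 + 9600 × 0.463 = 9470 + 4445 = 13915
Net migration: Band 2 − 380 → 15236
Giving 2580 / 15236 / 13915.
Period 2.
Births: 15236 × 0.258 = 3931
Band 2: 2580 × 0.976 = 2518
Band 3: 15236 × 0.947 + 13915 × 0.463 = 14428 + 6443 = 20871
Net migration: Band 2 − 380 → 2138
Giving 3931 / 2138 / 20871.
Period 3.
Births: 2138 × 0.258 = 552
Band 2: 3931 × 0.976 = 3837
Band 3: 2138 × 0.947 + 20871 × 0.463 = 2025 + 9663 = 11688
Net migration: Band 2 − 380 → 3457
Giving 552 / 3457 / 11688.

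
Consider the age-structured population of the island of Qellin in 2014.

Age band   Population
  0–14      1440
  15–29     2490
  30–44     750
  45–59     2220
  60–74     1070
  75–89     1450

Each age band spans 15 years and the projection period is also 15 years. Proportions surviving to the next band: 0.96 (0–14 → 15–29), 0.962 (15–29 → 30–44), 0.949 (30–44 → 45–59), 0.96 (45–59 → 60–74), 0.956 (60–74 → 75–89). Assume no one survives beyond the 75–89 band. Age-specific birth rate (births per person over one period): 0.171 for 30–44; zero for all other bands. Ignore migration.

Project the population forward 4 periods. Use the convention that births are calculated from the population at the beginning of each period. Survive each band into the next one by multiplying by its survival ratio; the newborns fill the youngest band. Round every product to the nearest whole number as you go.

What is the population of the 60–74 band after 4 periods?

1211

Period 1.
Births: 750 × 0.171 = 128
15–29: 1440 × 0.96 = 1382
30–44: 2490 × 0.962 = 2395
45–59: 750 × 0.949 = 712
60–74: 2220 × 0.96 = 2131
75–89: 1070 × 0.956 = 1023
→ [128, 1382, 2395, 712, 2131, 1023]
Period 2.
Births: 2395 × 0.171 = 410
15–29: 128 × 0.96 = 123
30–44: 1382 × 0.962 = 1329
45–59: 2395 × 0.949 = 2273
60–74: 712 × 0.96 = 684
75–89: 2131 × 0.956 = 2037
→ [410, 123, 1329, 2273, 684, 2037]
Period 3.
Births: 1329 × 0.171 = 227
15–29: 410 × 0.96 = 394
30–44: 123 × 0.962 = 118
45–59: 1329 × 0.949 = 1261
60–74: 2273 × 0.96 = 2182
75–89: 684 × 0.956 = 654
→ [227, 394, 118, 1261, 2182, 654]
Period 4.
Births: 118 × 0.171 = 20
15–29: 227 × 0.96 = 218
30–44: 394 × 0.962 = 379
45–59: 118 × 0.949 = 112
60–74: 1261 × 0.96 = 1211
75–89: 2182 × 0.956 = 2086
→ [20, 218, 379, 112, 1211, 2086]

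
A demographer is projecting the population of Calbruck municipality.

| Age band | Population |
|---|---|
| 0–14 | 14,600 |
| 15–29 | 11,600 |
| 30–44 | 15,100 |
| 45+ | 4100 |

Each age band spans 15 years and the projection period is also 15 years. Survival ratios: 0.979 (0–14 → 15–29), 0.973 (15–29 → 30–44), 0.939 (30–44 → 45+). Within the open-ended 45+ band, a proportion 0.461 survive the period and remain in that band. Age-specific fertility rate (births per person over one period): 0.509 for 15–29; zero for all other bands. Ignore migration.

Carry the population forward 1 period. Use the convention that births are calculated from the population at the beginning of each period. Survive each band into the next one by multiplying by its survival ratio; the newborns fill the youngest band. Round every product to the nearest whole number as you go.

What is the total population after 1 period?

Numbering the bands 1..4 from youngest to oldest:
— Period 1 —
Births: 11600 × 0.509 = 5904
Band 2: 14600 × 0.979 = 14293
Band 3: 11600 × 0.973 = 11287
Band 4: 15100 × 0.939 + 4100 × 0.461 = 14179 + 1890 = 16069
Population now: 0–14=5904, 15–29=14293, 30–44=11287, 45+=16069
Total after period 1: 5904 + 14293 + 11287 + 16069 = 47553

47553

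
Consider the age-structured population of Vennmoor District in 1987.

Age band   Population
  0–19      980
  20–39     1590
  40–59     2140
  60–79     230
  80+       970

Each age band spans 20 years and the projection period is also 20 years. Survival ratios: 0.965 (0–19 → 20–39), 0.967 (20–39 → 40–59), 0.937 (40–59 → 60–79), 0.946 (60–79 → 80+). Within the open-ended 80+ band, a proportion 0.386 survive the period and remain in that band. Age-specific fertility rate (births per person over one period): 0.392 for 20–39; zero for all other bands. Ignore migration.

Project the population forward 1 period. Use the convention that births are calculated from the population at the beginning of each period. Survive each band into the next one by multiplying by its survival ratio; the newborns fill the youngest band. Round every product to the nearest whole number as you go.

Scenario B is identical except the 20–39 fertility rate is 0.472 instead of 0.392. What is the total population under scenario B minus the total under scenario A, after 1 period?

Call the bands 1 to 5, youngest first.
Period 1:
Births: 1590 * 0.392 = 623
Band 2: 980 * 0.965 = 946
Band 3: 1590 * 0.967 = 1538
Band 4: 2140 * 0.937 = 2005
Band 5: 230 * 0.946 + 970 * 0.386 = 218 + 374 = 592
End of period: [623, 946, 1538, 2005, 592]
Scenario A total after 1 period: 5704
Scenario B projection —
Period 1:
Births: 1590 * 0.472 = 750
Band 2: 980 * 0.965 = 946
Band 3: 1590 * 0.967 = 1538
Band 4: 2140 * 0.937 = 2005
Band 5: 230 * 0.946 + 970 * 0.386 = 218 + 374 = 592
End of period: [750, 946, 1538, 2005, 592]
Scenario B total after 1 period: 5831
Difference B − A = 5831 − 5704 = 127

127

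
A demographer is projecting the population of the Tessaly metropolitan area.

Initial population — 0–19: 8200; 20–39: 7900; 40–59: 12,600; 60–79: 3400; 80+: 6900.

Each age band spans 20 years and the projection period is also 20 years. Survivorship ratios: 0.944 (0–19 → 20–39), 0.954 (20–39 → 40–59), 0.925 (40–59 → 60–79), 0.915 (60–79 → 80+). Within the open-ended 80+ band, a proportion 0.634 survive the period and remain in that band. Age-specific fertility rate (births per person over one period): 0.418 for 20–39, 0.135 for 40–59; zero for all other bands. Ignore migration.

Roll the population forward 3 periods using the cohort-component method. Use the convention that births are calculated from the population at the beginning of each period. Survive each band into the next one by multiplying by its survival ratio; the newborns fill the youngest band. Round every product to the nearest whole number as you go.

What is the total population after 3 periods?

— Period 1 —
Births: 7900 × 0.418 = 3302  |  12600 × 0.135 = 1701 ⇒ total 5003
20–39: 8200 × 0.944 = 7741
40–59: 7900 × 0.954 = 7537
60–79: 12600 × 0.925 = 11655
80+: 3400 × 0.915 + 6900 × 0.634 = 3111 + 4375 = 7486
Population now: 0–19=5003, 20–39=7741, 40–59=7537, 60–79=11655, 80+=7486
— Period 2 —
Births: 7741 × 0.418 = 3236  |  7537 × 0.135 = 1017 ⇒ total 4253
20–39: 5003 × 0.944 = 4723
40–59: 7741 × 0.954 = 7385
60–79: 7537 × 0.925 = 6972
80+: 11655 × 0.915 + 7486 × 0.634 = 10664 + 4746 = 15410
Population now: 0–19=4253, 20–39=4723, 40–59=7385, 60–79=6972, 80+=15410
— Period 3 —
Births: 4723 × 0.418 = 1974  |  7385 × 0.135 = 997 ⇒ total 2971
20–39: 4253 × 0.944 = 4015
40–59: 4723 × 0.954 = 4506
60–79: 7385 × 0.925 = 6831
80+: 6972 × 0.915 + 15410 × 0.634 = 6379 + 9770 = 16149
Population now: 0–19=2971, 20–39=4015, 40–59=4506, 60–79=6831, 80+=16149
Total after period 3: 2971 + 4015 + 4506 + 6831 + 16149 = 34472

34472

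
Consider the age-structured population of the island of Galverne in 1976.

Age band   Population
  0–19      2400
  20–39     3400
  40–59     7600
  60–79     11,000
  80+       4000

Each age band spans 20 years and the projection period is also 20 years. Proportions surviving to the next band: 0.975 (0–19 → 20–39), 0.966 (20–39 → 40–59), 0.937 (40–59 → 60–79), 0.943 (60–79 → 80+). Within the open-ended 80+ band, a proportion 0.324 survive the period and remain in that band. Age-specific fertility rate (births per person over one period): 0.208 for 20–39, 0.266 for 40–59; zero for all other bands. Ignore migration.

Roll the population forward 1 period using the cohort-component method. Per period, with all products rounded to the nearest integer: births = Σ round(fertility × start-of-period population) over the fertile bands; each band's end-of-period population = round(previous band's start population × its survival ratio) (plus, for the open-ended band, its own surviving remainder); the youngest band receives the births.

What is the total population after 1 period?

27143

Period 1.
Births: 3400 * 0.208 = 707  |  7600 * 0.266 = 2022 — total 2729
20–39: 2400 * 0.975 = 2340
40–59: 3400 * 0.966 = 3284
60–79: 7600 * 0.937 = 7121
80+: 11000 * 0.943 + 4000 * 0.324 = 10373 + 1296 = 11669
Giving 2729 / 2340 / 3284 / 7121 / 11669.
Total after period 1: 2729 + 2340 + 3284 + 7121 + 11669 = 27143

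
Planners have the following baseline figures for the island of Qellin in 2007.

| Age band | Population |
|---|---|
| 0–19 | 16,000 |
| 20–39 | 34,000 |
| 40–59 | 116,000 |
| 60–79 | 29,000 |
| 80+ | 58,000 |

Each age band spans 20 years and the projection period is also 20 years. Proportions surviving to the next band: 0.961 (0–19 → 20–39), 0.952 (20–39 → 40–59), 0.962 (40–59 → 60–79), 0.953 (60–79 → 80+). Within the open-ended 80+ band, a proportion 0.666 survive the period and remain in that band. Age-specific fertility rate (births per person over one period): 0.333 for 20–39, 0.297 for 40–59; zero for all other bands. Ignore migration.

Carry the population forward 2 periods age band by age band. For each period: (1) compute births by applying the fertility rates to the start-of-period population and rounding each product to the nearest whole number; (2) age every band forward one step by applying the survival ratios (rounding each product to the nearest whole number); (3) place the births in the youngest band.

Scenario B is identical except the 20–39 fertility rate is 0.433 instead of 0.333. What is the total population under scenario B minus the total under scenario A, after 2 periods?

Numbering the groups 1..5 from youngest to oldest:
Period 1.
Births: 34000 * 0.333 = 11322 ; 116000 * 0.297 = 34452 — total 45774
Group 2: 16000 * 0.961 = 15376
Group 3: 34000 * 0.952 = 32368
Group 4: 116000 * 0.962 = 111592
Group 5: 29000 * 0.953 + 58000 * 0.666 = 27637 + 38628 = 66265
→ [45774, 15376, 32368, 111592, 66265]
Period 2.
Births: 15376 * 0.333 = 5120 ; 32368 * 0.297 = 9613 — total 14733
Group 2: 45774 * 0.961 = 43989
Group 3: 15376 * 0.952 = 14638
Group 4: 32368 * 0.962 = 31138
Group 5: 111592 * 0.953 + 66265 * 0.666 = 106347 + 44132 = 150479
→ [14733, 43989, 14638, 31138, 150479]
Scenario A total after 2 periods: 254977
Scenario B projection —
Period 1.
Births: 34000 * 0.433 = 14722 ; 116000 * 0.297 = 34452 — total 49174
Group 2: 16000 * 0.961 = 15376
Group 3: 34000 * 0.952 = 32368
Group 4: 116000 * 0.962 = 111592
Group 5: 29000 * 0.953 + 58000 * 0.666 = 27637 + 38628 = 66265
→ [49174, 15376, 32368, 111592, 66265]
Period 2.
Births: 15376 * 0.433 = 6658 ; 32368 * 0.297 = 9613 — total 16271
Group 2: 49174 * 0.961 = 47256
Group 3: 15376 * 0.952 = 14638
Group 4: 32368 * 0.962 = 31138
Group 5: 111592 * 0.953 + 66265 * 0.666 = 106347 + 44132 = 150479
→ [16271, 47256, 14638, 31138, 150479]
Scenario B total after 2 periods: 259782
Difference B − A = 259782 − 254977 = 4805

4805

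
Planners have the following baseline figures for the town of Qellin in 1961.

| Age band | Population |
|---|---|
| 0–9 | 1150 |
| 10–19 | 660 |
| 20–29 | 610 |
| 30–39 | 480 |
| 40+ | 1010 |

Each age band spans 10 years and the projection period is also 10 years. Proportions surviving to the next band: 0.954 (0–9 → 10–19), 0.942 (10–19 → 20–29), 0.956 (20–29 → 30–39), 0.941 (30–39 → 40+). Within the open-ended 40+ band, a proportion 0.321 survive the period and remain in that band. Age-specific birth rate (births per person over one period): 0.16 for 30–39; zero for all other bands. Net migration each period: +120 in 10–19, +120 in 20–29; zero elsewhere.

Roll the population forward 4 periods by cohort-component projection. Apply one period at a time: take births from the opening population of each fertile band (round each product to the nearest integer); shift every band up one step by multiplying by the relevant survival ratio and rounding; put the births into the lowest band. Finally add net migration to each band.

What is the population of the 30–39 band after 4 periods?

289

Let band 1 be 0–9 through band 5 = 40+.
Period 1:
Births: 480 * 0.16 = 77
Band 2: 1150 * 0.954 = 1097
Band 3: 660 * 0.942 = 622
Band 4: 610 * 0.956 = 583
Band 5: 480 * 0.941 + 1010 * 0.321 = 452 + 324 = 776
Net migration: Band 2 + 120 → 1217; Band 3 + 120 → 742
Population now: 0–9=77, 10–19=1217, 20–29=742, 30–39=583, 40+=776
Period 2:
Births: 583 * 0.16 = 93
Band 2: 77 * 0.954 = 73
Band 3: 1217 * 0.942 = 1146
Band 4: 742 * 0.956 = 709
Band 5: 583 * 0.941 + 776 * 0.321 = 549 + 249 = 798
Net migration: Band 2 + 120 → 193; Band 3 + 120 → 1266
Population now: 0–9=93, 10–19=193, 20–29=1266, 30–39=709, 40+=798
Period 3:
Births: 709 * 0.16 = 113
Band 2: 93 * 0.954 = 89
Band 3: 193 * 0.942 = 182
Band 4: 1266 * 0.956 = 1210
Band 5: 709 * 0.941 + 798 * 0.321 = 667 + 256 = 923
Net migration: Band 2 + 120 → 209; Band 3 + 120 → 302
Population now: 0–9=113, 10–19=209, 20–29=302, 30–39=1210, 40+=923
Period 4:
Births: 1210 * 0.16 = 194
Band 2: 113 * 0.954 = 108
Band 3: 209 * 0.942 = 197
Band 4: 302 * 0.956 = 289
Band 5: 1210 * 0.941 + 923 * 0.321 = 1139 + 296 = 1435
Net migration: Band 2 + 120 → 228; Band 3 + 120 → 317
Population now: 0–9=194, 10–19=228, 20–29=317, 30–39=289, 40+=1435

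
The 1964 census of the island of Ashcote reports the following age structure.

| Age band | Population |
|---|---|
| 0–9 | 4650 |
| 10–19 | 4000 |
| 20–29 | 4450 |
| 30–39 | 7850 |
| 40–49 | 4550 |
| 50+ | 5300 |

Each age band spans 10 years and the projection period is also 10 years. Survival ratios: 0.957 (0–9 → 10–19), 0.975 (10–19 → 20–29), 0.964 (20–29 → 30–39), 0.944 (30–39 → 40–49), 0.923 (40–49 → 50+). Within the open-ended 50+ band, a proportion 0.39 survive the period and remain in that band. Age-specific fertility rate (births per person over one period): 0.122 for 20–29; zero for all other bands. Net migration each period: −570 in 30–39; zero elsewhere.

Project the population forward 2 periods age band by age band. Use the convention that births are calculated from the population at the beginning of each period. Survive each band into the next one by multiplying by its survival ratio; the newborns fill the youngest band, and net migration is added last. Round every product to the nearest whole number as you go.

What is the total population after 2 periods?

Call the groups 1 to 6, youngest first.
Period 1.
Births: 4450 * 0.122 = 543
Group 2: 4650 * 0.957 = 4450
Group 3: 4000 * 0.975 = 3900
Group 4: 4450 * 0.964 = 4290
Group 5: 7850 * 0.944 = 7410
Group 6: 4550 * 0.923 + 5300 * 0.39 = 4200 + 2067 = 6267
Net migration: Group 4 − 570 → 3720
Population now: 0–9=543, 10–19=4450, 20–29=3900, 30–39=3720, 40–49=7410, 50+=6267
Period 2.
Births: 3900 * 0.122 = 476
Group 2: 543 * 0.957 = 520
Group 3: 4450 * 0.975 = 4339
Group 4: 3900 * 0.964 = 3760
Group 5: 3720 * 0.944 = 3512
Group 6: 7410 * 0.923 + 6267 * 0.39 = 6839 + 2444 = 9283
Net migration: Group 4 − 570 → 3190
Population now: 0–9=476, 10–19=520, 20–29=4339, 30–39=3190, 40–49=3512, 50+=9283
Total after period 2: 476 + 520 + 4339 + 3190 + 3512 + 9283 = 21320

21320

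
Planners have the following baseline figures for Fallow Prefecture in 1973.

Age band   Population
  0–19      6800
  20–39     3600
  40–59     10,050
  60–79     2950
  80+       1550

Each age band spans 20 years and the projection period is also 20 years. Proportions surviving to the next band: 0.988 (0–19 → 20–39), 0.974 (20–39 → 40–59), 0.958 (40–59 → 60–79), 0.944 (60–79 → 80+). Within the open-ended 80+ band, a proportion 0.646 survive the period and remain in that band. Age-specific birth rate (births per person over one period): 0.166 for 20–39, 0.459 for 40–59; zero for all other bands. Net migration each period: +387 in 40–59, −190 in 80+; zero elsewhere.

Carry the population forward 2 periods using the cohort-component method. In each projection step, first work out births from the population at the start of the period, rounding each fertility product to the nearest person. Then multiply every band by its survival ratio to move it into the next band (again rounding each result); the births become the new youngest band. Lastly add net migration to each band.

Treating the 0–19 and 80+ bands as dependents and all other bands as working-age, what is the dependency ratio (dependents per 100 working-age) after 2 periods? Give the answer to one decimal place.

89.4

Let group 1 be 0–19 through group 5 = 80+.
Period 1:
Births: 3600 * 0.166 = 598  |  10050 * 0.459 = 4613 → 5211
Group 2: 6800 * 0.988 = 6718
Group 3: 3600 * 0.974 = 3506
Group 4: 10050 * 0.958 = 9628
Group 5: 2950 * 0.944 + 1550 * 0.646 = 2785 + 1001 = 3786
Net migration: Group 3 + 387 → 3893; Group 5 − 190 → 3596
Population now: 0–19=5211, 20–39=6718, 40–59=3893, 60–79=9628, 80+=3596
Period 2:
Births: 6718 * 0.166 = 1115  |  3893 * 0.459 = 1787 → 2902
Group 2: 5211 * 0.988 = 5148
Group 3: 6718 * 0.974 = 6543
Group 4: 3893 * 0.958 = 3729
Group 5: 9628 * 0.944 + 3596 * 0.646 = 9089 + 2323 = 11412
Net migration: Group 3 + 387 → 6930; Group 5 − 190 → 11222
Population now: 0–19=2902, 20–39=5148, 40–59=6930, 60–79=3729, 80+=11222
Dependents (band 0–19 + band 80+) = 2902 + 11222 = 14124; working-age = 15807; ratio = 14124/15807 × 100 = 89.4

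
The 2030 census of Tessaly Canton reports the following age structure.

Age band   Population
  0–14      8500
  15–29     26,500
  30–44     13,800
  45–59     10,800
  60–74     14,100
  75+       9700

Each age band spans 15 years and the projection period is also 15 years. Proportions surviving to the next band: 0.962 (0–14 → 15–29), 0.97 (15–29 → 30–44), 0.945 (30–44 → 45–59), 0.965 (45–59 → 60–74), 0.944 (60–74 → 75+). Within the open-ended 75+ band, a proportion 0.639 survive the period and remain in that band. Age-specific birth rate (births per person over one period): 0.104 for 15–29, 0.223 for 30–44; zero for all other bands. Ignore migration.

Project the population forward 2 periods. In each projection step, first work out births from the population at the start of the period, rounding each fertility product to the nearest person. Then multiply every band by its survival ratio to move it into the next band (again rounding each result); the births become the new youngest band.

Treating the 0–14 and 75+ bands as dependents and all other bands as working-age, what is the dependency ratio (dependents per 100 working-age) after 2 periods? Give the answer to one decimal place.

57.3

Call the groups 1 to 6, youngest first.
Period 1:
Births: 26500 × 0.104 = 2756, 13800 × 0.223 = 3077 — total 5833
Group 2: 8500 × 0.962 = 8177
Group 3: 26500 × 0.97 = 25705
Group 4: 13800 × 0.945 = 13041
Group 5: 10800 × 0.965 = 10422
Group 6: 14100 × 0.944 + 9700 × 0.639 = 13310 + 6198 = 19508
→ [5833, 8177, 25705, 13041, 10422, 19508]
Period 2:
Births: 8177 × 0.104 = 850, 25705 × 0.223 = 5732 — total 6582
Group 2: 5833 × 0.962 = 5611
Group 3: 8177 × 0.97 = 7932
Group 4: 25705 × 0.945 = 24291
Group 5: 13041 × 0.965 = 12585
Group 6: 10422 × 0.944 + 19508 × 0.639 = 9838 + 12466 = 22304
→ [6582, 5611, 7932, 24291, 12585, 22304]
Dependents (band 0–14 + band 75+) = 6582 + 22304 = 28886; working-age = 50419; ratio = 28886/50419 × 100 = 57.3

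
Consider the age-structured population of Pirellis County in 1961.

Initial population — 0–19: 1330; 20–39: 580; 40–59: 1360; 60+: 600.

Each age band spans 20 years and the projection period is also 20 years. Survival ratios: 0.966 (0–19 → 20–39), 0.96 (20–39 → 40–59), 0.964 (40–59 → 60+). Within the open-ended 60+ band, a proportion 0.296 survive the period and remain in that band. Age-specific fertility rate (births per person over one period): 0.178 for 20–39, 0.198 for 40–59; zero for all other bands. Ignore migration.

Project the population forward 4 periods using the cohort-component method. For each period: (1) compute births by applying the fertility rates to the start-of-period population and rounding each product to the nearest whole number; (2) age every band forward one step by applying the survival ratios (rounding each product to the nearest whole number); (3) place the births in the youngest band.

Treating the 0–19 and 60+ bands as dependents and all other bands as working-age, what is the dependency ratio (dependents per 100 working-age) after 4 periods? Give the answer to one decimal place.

146.6

Period 1.
Births: 580 * 0.178 = 103  |  1360 * 0.198 = 269 ⇒ total 372
20–39: 1330 * 0.966 = 1285
40–59: 580 * 0.96 = 557
60+: 1360 * 0.964 + 600 * 0.296 = 1311 + 178 = 1489
End of period: [372, 1285, 557, 1489]
Period 2.
Births: 1285 * 0.178 = 229  |  557 * 0.198 = 110 ⇒ total 339
20–39: 372 * 0.966 = 359
40–59: 1285 * 0.96 = 1234
60+: 557 * 0.964 + 1489 * 0.296 = 537 + 441 = 978
End of period: [339, 359, 1234, 978]
Period 3.
Births: 359 * 0.178 = 64  |  1234 * 0.198 = 244 ⇒ total 308
20–39: 339 * 0.966 = 327
40–59: 359 * 0.96 = 345
60+: 1234 * 0.964 + 978 * 0.296 = 1190 + 289 = 1479
End of period: [308, 327, 345, 1479]
Period 4.
Births: 327 * 0.178 = 58  |  345 * 0.198 = 68 ⇒ total 126
20–39: 308 * 0.966 = 298
40–59: 327 * 0.96 = 314
60+: 345 * 0.964 + 1479 * 0.296 = 333 + 438 = 771
End of period: [126, 298, 314, 771]
Dependents (band 0–19 + band 60+) = 126 + 771 = 897; working-age = 612; ratio = 897/612 × 100 = 146.6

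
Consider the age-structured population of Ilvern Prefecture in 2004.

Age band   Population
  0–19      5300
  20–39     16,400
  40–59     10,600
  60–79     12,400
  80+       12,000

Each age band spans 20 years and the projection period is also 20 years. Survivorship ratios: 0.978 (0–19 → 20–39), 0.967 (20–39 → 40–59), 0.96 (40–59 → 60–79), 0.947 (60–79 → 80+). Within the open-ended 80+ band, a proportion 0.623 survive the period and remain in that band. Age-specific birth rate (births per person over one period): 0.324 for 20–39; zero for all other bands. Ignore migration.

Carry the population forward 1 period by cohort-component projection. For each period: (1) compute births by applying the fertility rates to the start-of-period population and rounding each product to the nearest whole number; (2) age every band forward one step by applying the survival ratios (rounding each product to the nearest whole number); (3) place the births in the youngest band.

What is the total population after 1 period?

Let band 1 be 0–19 through band 5 = 80+.
Period 1.
Births: 16400 × 0.324 = 5314
Band 2: 5300 × 0.978 = 5183
Band 3: 16400 × 0.967 = 15859
Band 4: 10600 × 0.96 = 10176
Band 5: 12400 × 0.947 + 12000 × 0.623 = 11743 + 7476 = 19219
End of period: [5314, 5183, 15859, 10176, 19219]
Total after period 1: 5314 + 5183 + 15859 + 10176 + 19219 = 55751

55751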